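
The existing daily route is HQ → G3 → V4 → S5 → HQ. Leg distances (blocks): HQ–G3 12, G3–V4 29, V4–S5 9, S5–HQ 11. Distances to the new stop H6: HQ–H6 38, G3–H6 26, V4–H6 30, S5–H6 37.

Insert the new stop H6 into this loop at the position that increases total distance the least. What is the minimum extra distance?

Minimum extra distance: 27 blocks, inserting H6 between G3 and V4.

Insertion cost between consecutive stops i–j is d(i,H6) + d(H6,j) − d(i,j):
  between HQ and G3: 38 + 26 − 12 = 52
  between G3 and V4: 26 + 30 − 29 = 27
  between V4 and S5: 30 + 37 − 9 = 58
  between S5 and HQ: 37 + 38 − 11 = 64
Cheapest insertion is between G3 and V4, adding 27.
New total = 61 + 27 = 88.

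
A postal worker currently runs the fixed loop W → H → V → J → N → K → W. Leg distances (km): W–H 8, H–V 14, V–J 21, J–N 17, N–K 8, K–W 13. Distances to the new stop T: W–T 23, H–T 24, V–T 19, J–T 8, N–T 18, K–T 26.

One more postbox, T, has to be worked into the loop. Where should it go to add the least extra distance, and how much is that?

Insertion cost between consecutive stops i–j is d(i,T) + d(T,j) − d(i,j):
  between W and H: 23 + 24 − 8 = 39
  between H and V: 24 + 19 − 14 = 29
  between V and J: 19 + 8 − 21 = 6
  between J and N: 8 + 18 − 17 = 9
  between N and K: 18 + 26 − 8 = 36
  between K and W: 26 + 23 − 13 = 36
Cheapest insertion is between V and J, adding 6.
New total = 81 + 6 = 87.

Adding 6 km by placing T on the V–J leg.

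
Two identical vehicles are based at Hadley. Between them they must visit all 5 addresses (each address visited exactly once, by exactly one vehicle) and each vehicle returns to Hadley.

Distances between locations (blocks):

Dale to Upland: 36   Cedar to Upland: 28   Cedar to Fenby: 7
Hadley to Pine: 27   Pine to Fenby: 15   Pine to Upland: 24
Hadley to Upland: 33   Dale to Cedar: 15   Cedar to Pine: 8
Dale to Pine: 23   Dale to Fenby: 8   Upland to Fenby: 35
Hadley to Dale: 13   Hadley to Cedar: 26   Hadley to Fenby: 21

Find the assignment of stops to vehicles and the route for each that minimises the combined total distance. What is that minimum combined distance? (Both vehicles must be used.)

Try each way of splitting the stops between the two vehicles (each non-empty) and, for each split, find the best tour for each vehicle:
  {Dale} + {Cedar, Pine, Upland, Fenby}: 26 + 93 = 119
  {Cedar} + {Dale, Pine, Upland, Fenby}: 52 + 93 = 145
  {Dale, Cedar} + {Pine, Upland, Fenby}: 54 + 93 = 147
  {Pine} + {Dale, Cedar, Upland, Fenby}: 54 + 89 = 143
  {Dale, Pine} + {Cedar, Upland, Fenby}: 63 + 89 = 152
  {Cedar, Pine} + {Dale, Upland, Fenby}: 61 + 89 = 150
  … (15 splits in total)
Best: vehicle 1 Hadley → Dale → Hadley = 26; vehicle 2 Hadley → Upland → Pine → Cedar → Fenby → Hadley = 93; combined 119.

119 blocks — the smallest possible combined total.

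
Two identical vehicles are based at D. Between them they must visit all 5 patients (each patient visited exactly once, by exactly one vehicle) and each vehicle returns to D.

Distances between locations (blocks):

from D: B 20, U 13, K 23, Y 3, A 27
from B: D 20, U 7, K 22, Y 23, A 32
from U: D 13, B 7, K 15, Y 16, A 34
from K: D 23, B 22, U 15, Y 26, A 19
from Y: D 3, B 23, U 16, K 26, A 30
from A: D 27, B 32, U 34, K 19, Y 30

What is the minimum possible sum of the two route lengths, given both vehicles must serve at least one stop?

Minimum combined distance: 94 blocks.

Check every non-empty split of the stops between the two vehicles; for each half take its own optimal tour:
  {B} + {U, K, Y, A}: 40 + 80 = 120
  {U} + {B, K, Y, A}: 26 + 94 = 120
  {B, U} + {K, Y, A}: 40 + 75 = 115
  {K} + {B, U, Y, A}: 46 + 85 = 131
  {B, K} + {U, Y, A}: 65 + 80 = 145
  {U, K} + {B, Y, A}: 51 + 85 = 136
  … (15 splits in total)
  {Y} + {B, U, K, A}: 6 + 88 = 94  ← best
Best: vehicle 1 D → Y → D = 6; vehicle 2 D → B → U → K → A → D = 88; combined 94.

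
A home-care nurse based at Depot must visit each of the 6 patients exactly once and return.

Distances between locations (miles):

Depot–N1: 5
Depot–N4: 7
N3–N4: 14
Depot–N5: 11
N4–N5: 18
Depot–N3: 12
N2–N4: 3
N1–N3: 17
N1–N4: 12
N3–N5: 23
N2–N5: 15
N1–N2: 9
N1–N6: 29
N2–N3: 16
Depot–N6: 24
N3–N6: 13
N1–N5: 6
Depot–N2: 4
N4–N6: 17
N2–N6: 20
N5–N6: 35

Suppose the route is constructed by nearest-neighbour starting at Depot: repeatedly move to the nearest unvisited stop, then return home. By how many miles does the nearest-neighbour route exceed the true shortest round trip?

The nearest-neighbour route is 14 miles longer than optimal.

Depot: N2=4, N1=5, N4=7, N5=11, N3=12, N6=24 ⇒ N2
N2: N4=3, N1=9, N5=15, N3=16, N6=20 ⇒ N4
N4: N1=12, N3=14, N6=17, N5=18 ⇒ N1
N1: N5=6, N3=17, N6=29 ⇒ N5
N5: N3=23, N6=35 ⇒ N3
N3: N6=13 ⇒ N6
NN route Depot → N2 → N4 → N1 → N5 → N3 → N6 → Depot costs 85.
Optimal: Depot → N1 → N5 → N2 → N4 → N6 → N3 → Depot costs 71 (by enumerating all 360 distinct tours).
Excess = 85 − 71 = 14.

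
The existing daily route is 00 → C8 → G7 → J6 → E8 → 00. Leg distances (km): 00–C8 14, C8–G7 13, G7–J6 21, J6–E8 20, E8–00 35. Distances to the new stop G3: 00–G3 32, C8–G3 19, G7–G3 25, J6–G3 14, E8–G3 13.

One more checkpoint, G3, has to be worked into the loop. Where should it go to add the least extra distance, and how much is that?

Minimum extra distance: 7 km, inserting G3 between J6 and E8.

Insertion cost between consecutive stops i–j is d(i,G3) + d(G3,j) − d(i,j):
  between 00 and C8: 32 + 19 − 14 = 37
  between C8 and G7: 19 + 25 − 13 = 31
  between G7 and J6: 25 + 14 − 21 = 18
  between J6 and E8: 14 + 13 − 20 = 7
  between E8 and 00: 13 + 32 − 35 = 10
Cheapest insertion is between J6 and E8, adding 7.
New total = 103 + 7 = 110.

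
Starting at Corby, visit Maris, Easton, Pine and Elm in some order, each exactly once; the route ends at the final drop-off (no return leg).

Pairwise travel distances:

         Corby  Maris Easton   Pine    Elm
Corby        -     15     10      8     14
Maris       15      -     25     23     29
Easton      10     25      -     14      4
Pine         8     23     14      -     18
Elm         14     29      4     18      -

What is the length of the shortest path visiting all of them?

There are 4! = 24 possible orderings.
Corby - Maris - Easton - Pine - Elm: 15+25+14+18 = 72
Corby - Maris - Easton - Elm - Pine: 15+25+4+18 = 62
Corby - Maris - Pine - Easton - Elm: 15+23+14+4 = 56
Corby - Maris - Pine - Elm - Easton: 15+23+18+4 = 60
Corby - Maris - Elm - Easton - Pine: 15+29+4+14 = 62
Corby - Maris - Elm - Pine - Easton: 15+29+18+14 = 76
Corby - Easton - Maris - Pine - Elm: 10+25+23+18 = 76
Corby - Easton - Maris - Elm - Pine: 10+25+29+18 = 82
Corby - Easton - Pine - Maris - Elm: 10+14+23+29 = 76
Corby - Easton - Pine - Elm - Maris: 10+14+18+29 = 71
Corby - Easton - Elm - Maris - Pine: 10+4+29+23 = 66
Corby - Easton - Elm - Pine - Maris: 10+4+18+23 = 55
Corby - Pine - Maris - Easton - Elm: 8+23+25+4 = 60
Corby - Pine - Maris - Elm - Easton: 8+23+29+4 = 64
… (10 more)
The minimum is 55.
One shortest path: Corby → Easton → Elm → Pine → Maris.

Minimum one-way distance = 55.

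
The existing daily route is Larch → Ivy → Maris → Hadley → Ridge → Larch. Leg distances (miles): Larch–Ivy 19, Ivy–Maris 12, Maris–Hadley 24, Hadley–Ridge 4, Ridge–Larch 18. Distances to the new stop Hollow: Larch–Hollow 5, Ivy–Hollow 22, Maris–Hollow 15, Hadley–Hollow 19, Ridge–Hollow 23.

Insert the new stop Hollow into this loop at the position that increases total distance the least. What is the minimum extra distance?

Insertion cost between consecutive stops i–j is d(i,Hollow) + d(Hollow,j) − d(i,j):
  between Larch and Ivy: 5 + 22 − 19 = 8
  between Ivy and Maris: 22 + 15 − 12 = 25
  between Maris and Hadley: 15 + 19 − 24 = 10
  between Hadley and Ridge: 19 + 23 − 4 = 38
  between Ridge and Larch: 23 + 5 − 18 = 10
Cheapest insertion is between Larch and Ivy, adding 8.
New total = 77 + 8 = 85.

Minimum extra distance: 8 miles, inserting Hollow between Larch and Ivy.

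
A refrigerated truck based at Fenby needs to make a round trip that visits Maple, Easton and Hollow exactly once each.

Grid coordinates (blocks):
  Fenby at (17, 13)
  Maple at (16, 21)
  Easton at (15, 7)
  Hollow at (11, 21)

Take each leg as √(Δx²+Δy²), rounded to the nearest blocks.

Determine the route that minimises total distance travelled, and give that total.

Minimum total distance: 34 blocks.

With 3 stops there are 3!/2 = 3 distinct round trips (a route and its reverse cost the same).
Fenby → Maple → Easton → Hollow → Fenby: 8+14+15+10 = 47
Fenby → Maple → Hollow → Easton → Fenby: 8+5+15+6 = 34
Fenby → Easton → Maple → Hollow → Fenby: 6+14+5+10 = 35
The minimum is 34.
One optimal route: Fenby → Maple → Hollow → Easton → Fenby (or its reverse).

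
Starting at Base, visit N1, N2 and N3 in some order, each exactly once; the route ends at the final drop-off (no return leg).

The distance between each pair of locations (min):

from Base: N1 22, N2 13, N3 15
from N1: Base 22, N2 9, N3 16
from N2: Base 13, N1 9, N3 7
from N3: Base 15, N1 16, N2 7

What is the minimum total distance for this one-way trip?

There are 3! = 6 possible orderings.
Base → N1 → N2 → N3: 22+9+7 = 38
Base → N1 → N3 → N2: 22+16+7 = 45
Base → N2 → N1 → N3: 13+9+16 = 38
Base → N2 → N3 → N1: 13+7+16 = 36
Base → N3 → N1 → N2: 15+16+9 = 40
Base → N3 → N2 → N1: 15+7+9 = 31
The minimum is 31.
One shortest path: Base → N3 → N2 → N1.

Shortest open route: 31 min.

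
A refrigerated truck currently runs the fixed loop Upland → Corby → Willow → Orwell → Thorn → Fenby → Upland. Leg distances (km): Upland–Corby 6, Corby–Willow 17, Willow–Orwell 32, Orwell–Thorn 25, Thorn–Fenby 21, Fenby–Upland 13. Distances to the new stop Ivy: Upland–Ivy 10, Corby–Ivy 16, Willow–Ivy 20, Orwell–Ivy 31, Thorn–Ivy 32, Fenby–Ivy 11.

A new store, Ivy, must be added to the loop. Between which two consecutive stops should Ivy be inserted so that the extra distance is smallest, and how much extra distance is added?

Insertion cost between consecutive stops i–j is d(i,Ivy) + d(Ivy,j) − d(i,j):
  between Upland and Corby: 10 + 16 − 6 = 20
  between Corby and Willow: 16 + 20 − 17 = 19
  between Willow and Orwell: 20 + 31 − 32 = 19
  between Orwell and Thorn: 31 + 32 − 25 = 38
  between Thorn and Fenby: 32 + 11 − 21 = 22
  between Fenby and Upland: 11 + 10 − 13 = 8
Cheapest insertion is between Fenby and Upland, adding 8.
New total = 114 + 8 = 122.

Adding 8 km by placing Ivy on the Fenby–Upland leg.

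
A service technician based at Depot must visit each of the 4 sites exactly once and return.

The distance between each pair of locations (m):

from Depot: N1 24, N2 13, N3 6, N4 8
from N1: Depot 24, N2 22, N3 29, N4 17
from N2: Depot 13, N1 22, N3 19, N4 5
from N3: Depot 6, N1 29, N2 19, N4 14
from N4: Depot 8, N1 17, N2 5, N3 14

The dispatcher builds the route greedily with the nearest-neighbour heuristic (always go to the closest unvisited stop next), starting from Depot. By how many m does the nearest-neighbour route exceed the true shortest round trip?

Depot: N3=6, N4=8, N2=13, N1=24 ⇒ N3
N3: N4=14, N2=19, N1=29 ⇒ N4
N4: N2=5, N1=17 ⇒ N2
N2: N1=22 ⇒ N1
NN route Depot → N3 → N4 → N2 → N1 → Depot costs 71.
Optimal: Depot → N2 → N4 → N1 → N3 → Depot costs 70 (by enumerating all 12 distinct tours).
Excess = 71 − 70 = 1.

The nearest-neighbour route is 1 m longer than optimal.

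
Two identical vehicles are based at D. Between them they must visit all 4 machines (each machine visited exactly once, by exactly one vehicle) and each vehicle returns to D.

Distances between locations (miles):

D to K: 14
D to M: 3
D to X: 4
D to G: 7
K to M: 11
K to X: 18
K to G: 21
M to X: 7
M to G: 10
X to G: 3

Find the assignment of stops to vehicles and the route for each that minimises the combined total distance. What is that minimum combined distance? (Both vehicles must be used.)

There are 2^3 − 1 = 7 ways to divide the 4 stops into two non-empty groups. For each, the best each vehicle can do is its own shortest tour through its group:
  {K} + {M, X, G}: 28 + 20 = 48
  {M} + {K, X, G}: 6 + 42 = 48
  {K, M} + {X, G}: 28 + 14 = 42
  {X} + {K, M, G}: 8 + 42 = 50
  {K, X} + {M, G}: 36 + 20 = 56
  {M, X} + {K, G}: 14 + 42 = 56
  … (7 splits in total)
Best: vehicle 1 D → K → M → D = 28; vehicle 2 D → X → G → D = 14; combined 42.

Minimum combined distance: 42 miles.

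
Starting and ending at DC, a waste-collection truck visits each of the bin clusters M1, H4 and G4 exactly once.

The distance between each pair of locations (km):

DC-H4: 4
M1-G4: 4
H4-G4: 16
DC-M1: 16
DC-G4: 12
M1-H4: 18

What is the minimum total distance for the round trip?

With 3 stops there are 3!/2 = 3 distinct round trips (a route and its reverse cost the same).
DC→M1→H4→G4→DC: 16+18+16+12 = 62
DC→M1→G4→H4→DC: 16+4+16+4 = 40
DC→H4→M1→G4→DC: 4+18+4+12 = 38
The minimum is 38.
One optimal route: DC → H4 → M1 → G4 → DC (or its reverse).

Minimum total distance: 38 km.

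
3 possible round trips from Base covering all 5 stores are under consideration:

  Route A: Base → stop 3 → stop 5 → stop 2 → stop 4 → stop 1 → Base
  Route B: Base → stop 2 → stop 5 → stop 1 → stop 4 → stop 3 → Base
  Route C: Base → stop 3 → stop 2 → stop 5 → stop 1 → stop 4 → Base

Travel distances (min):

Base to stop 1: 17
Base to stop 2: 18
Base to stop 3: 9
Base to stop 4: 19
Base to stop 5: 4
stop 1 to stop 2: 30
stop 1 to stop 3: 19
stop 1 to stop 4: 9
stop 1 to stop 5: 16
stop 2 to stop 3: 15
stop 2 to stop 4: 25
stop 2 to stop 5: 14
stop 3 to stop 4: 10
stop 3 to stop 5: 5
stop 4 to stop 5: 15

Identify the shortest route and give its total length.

Shortest is Route B, total 76 min.

Route A: 9 + 5 + 14 + 25 + 9 + 17 = 79
Route B: 18 + 14 + 16 + 9 + 10 + 9 = 76
Route C: 9 + 15 + 14 + 16 + 9 + 19 = 82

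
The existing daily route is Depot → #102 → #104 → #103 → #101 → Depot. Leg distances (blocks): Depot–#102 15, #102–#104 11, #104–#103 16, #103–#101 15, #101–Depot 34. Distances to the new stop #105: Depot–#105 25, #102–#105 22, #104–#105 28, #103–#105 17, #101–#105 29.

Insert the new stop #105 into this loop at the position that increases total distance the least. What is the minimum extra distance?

Insertion cost between consecutive stops i–j is d(i,#105) + d(#105,j) − d(i,j):
  between Depot and #102: 25 + 22 − 15 = 32
  between #102 and #104: 22 + 28 − 11 = 39
  between #104 and #103: 28 + 17 − 16 = 29
  between #103 and #101: 17 + 29 − 15 = 31
  between #101 and Depot: 29 + 25 − 34 = 20
Cheapest insertion is between #101 and Depot, adding 20.
New total = 91 + 20 = 111.

Adding 20 blocks by placing #105 on the #101–Depot leg.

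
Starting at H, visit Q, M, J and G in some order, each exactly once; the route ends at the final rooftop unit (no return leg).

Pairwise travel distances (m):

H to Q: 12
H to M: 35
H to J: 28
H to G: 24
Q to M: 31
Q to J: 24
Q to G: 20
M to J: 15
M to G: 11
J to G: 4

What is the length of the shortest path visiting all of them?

Shortest open route: 51 m.

There are 4! = 24 possible orderings.
H→Q→M→J→G: 12+31+15+4 = 62
H→Q→M→G→J: 12+31+11+4 = 58
H→Q→J→M→G: 12+24+15+11 = 62
H→Q→J→G→M: 12+24+4+11 = 51
H→Q→G→M→J: 12+20+11+15 = 58
H→Q→G→J→M: 12+20+4+15 = 51
H→M→Q→J→G: 35+31+24+4 = 94
H→M→Q→G→J: 35+31+20+4 = 90
H→M→J→Q→G: 35+15+24+20 = 94
H→M→J→G→Q: 35+15+4+20 = 74
H→M→G→Q→J: 35+11+20+24 = 90
H→M→G→J→Q: 35+11+4+24 = 74
H→J→Q→M→G: 28+24+31+11 = 94
H→J→Q→G→M: 28+24+20+11 = 83
… (10 more)
The minimum is 51.
One shortest path: H → Q → J → G → M.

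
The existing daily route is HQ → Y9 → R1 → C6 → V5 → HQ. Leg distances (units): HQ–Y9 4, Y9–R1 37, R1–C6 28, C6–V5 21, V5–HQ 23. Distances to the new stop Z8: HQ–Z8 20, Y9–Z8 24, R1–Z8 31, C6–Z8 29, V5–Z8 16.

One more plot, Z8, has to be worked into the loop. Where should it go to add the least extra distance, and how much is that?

Minimum extra distance: 13, inserting Z8 between V5 and HQ.

Insertion cost between consecutive stops i–j is d(i,Z8) + d(Z8,j) − d(i,j):
  between HQ and Y9: 20 + 24 − 4 = 40
  between Y9 and R1: 24 + 31 − 37 = 18
  between R1 and C6: 31 + 29 − 28 = 32
  between C6 and V5: 29 + 16 − 21 = 24
  between V5 and HQ: 16 + 20 − 23 = 13
Cheapest insertion is between V5 and HQ, adding 13.
New total = 113 + 13 = 126.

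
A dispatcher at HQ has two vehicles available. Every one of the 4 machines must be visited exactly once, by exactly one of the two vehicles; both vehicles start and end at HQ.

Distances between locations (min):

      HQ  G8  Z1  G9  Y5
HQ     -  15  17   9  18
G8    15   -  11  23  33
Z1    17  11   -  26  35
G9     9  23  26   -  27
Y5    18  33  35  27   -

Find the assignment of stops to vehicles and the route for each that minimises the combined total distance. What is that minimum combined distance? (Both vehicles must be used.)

96 min — the smallest possible combined total.

Try each way of splitting the stops between the two vehicles (each non-empty) and, for each split, find the best tour for each vehicle:
  {G8} + {Z1, G9, Y5}: 30 + 88 = 118
  {Z1} + {G8, G9, Y5}: 34 + 83 = 117
  {G8, Z1} + {G9, Y5}: 43 + 54 = 97
  {G9} + {G8, Z1, Y5}: 18 + 79 = 97
  {G8, G9} + {Z1, Y5}: 47 + 70 = 117
  {Z1, G9} + {G8, Y5}: 52 + 66 = 118
  … (7 splits in total)
  {G8, Z1, G9} + {Y5}: 60 + 36 = 96  ← best
Best: vehicle 1 HQ → Z1 → G8 → G9 → HQ = 60; vehicle 2 HQ → Y5 → HQ = 36; combined 96.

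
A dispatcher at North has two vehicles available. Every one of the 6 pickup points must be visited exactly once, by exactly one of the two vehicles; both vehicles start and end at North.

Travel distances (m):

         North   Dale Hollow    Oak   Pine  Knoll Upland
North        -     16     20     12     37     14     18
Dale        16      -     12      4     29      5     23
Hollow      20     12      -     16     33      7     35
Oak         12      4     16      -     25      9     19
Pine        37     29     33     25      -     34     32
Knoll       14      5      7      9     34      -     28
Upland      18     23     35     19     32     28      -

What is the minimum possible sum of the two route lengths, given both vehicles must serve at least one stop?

Check every non-empty split of the stops between the two vehicles; for each half take its own optimal tour:
  {Dale} + {Hollow, Oak, Pine, Knoll, Upland}: 32 + 111 = 143
  {Hollow} + {Dale, Oak, Pine, Knoll, Upland}: 40 + 98 = 138
  {Dale, Hollow} + {Oak, Pine, Knoll, Upland}: 48 + 98 = 146
  {Oak} + {Dale, Hollow, Pine, Knoll, Upland}: 24 + 111 = 135
  {Dale, Oak} + {Hollow, Pine, Knoll, Upland}: 32 + 104 = 136
  {Hollow, Oak} + {Dale, Pine, Knoll, Upland}: 48 + 98 = 146
  … (31 splits in total)
  {Dale, Hollow, Oak, Pine, Knoll} + {Upland}: 98 + 36 = 134  ← best
Best: vehicle 1 North → Dale → Knoll → Hollow → Pine → Oak → North = 98; vehicle 2 North → Upland → North = 36; combined 134.

Minimum combined distance: 134 m.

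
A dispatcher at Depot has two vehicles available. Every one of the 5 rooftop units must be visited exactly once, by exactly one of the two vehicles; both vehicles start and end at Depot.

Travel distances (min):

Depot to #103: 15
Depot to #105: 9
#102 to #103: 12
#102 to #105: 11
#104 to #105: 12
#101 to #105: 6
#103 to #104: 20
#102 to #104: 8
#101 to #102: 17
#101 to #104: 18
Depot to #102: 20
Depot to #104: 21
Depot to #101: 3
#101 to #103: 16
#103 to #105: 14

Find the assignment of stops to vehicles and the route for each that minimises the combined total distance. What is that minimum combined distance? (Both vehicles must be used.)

Try each way of splitting the stops between the two vehicles (each non-empty) and, for each split, find the best tour for each vehicle:
  {#101} + {#102, #103, #104, #105}: 6 + 56 = 62
  {#102} + {#101, #103, #104, #105}: 40 + 56 = 96
  {#101, #102} + {#103, #104, #105}: 40 + 56 = 96
  {#103} + {#101, #102, #104, #105}: 30 + 49 = 79
  {#101, #103} + {#102, #104, #105}: 34 + 49 = 83
  {#102, #103} + {#101, #104, #105}: 47 + 42 = 89
  … (15 splits in total)
Best: vehicle 1 Depot → #101 → Depot = 6; vehicle 2 Depot → #103 → #102 → #104 → #105 → Depot = 56; combined 62.

62 min — the smallest possible combined total.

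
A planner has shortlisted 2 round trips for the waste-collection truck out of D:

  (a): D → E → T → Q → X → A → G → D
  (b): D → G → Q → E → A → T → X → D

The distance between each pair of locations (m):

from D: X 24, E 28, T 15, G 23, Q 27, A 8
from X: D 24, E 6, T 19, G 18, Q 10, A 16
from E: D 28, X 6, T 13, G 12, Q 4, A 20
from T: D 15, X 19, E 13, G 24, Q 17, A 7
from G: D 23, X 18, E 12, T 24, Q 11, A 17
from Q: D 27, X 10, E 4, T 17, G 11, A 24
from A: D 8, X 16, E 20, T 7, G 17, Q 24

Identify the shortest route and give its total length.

(a): 28 + 13 + 17 + 10 + 16 + 17 + 23 = 124
(b): 23 + 11 + 4 + 20 + 7 + 19 + 24 = 108

108 m — (b) is the shortest.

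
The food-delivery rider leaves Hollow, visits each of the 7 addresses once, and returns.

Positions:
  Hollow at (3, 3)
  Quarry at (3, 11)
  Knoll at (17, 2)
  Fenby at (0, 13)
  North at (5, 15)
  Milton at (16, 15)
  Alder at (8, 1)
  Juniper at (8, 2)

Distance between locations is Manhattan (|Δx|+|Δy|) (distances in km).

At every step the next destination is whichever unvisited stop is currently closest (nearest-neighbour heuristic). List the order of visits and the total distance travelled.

At Hollow the remaining stops are Juniper 6, Alder 7, Quarry 8, Fenby 13, North 14, Knoll 15, Milton 25; go to Juniper.
At Juniper the remaining stops are Alder 1, Knoll 9, Quarry 14, North 16, Fenby 19, Milton 21; go to Alder.
At Alder the remaining stops are Knoll 10, Quarry 15, North 17, Fenby 20, Milton 22; go to Knoll.
At Knoll the remaining stops are Milton 14, Quarry 23, North 25, Fenby 28; go to Milton.
At Milton the remaining stops are North 11, Quarry 17, Fenby 18; go to North.
At North the remaining stops are Quarry 6, Fenby 7; go to Quarry.
At Quarry the remaining stops are Fenby 5; go to Fenby.
Return Fenby→Hollow: 13.
Total = 6 + 1 + 10 + 14 + 11 + 6 + 5 + 13 = 66.

66 km along Hollow → Juniper → Alder → Knoll → Milton → North → Quarry → Fenby → Hollow.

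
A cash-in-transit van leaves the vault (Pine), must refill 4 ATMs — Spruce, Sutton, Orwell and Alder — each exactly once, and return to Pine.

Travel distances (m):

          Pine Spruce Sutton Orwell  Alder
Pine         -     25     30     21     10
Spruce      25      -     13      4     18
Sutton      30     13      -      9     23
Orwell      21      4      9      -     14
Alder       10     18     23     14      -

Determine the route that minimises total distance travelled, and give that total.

Shortest round trip = 71 m.

There are 12 distinct closed tours to check (reversals are equivalent).
Pine→Spruce→Sutton→Orwell→Alder→Pine: 25+13+9+14+10 = 71
Pine→Spruce→Sutton→Alder→Orwell→Pine: 25+13+23+14+21 = 96
Pine→Spruce→Orwell→Sutton→Alder→Pine: 25+4+9+23+10 = 71
Pine→Spruce→Orwell→Alder→Sutton→Pine: 25+4+14+23+30 = 96
Pine→Spruce→Alder→Sutton→Orwell→Pine: 25+18+23+9+21 = 96
Pine→Spruce→Alder→Orwell→Sutton→Pine: 25+18+14+9+30 = 96
Pine→Sutton→Spruce→Orwell→Alder→Pine: 30+13+4+14+10 = 71
Pine→Sutton→Spruce→Alder→Orwell→Pine: 30+13+18+14+21 = 96
Pine→Sutton→Orwell→Spruce→Alder→Pine: 30+9+4+18+10 = 71
Pine→Sutton→Alder→Spruce→Orwell→Pine: 30+23+18+4+21 = 96
Pine→Orwell→Spruce→Sutton→Alder→Pine: 21+4+13+23+10 = 71
Pine→Orwell→Sutton→Spruce→Alder→Pine: 21+9+13+18+10 = 71
The minimum is 71.
One optimal route: Pine → Spruce → Sutton → Orwell → Alder → Pine (or its reverse).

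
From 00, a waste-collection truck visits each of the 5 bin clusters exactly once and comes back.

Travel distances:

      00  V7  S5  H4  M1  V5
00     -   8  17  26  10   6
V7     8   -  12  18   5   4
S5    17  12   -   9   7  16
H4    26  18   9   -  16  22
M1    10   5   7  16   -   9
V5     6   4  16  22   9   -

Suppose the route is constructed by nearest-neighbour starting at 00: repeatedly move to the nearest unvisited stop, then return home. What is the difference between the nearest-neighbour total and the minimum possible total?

3 longer than the optimal tour.

00: V5=6, V7=8, M1=10, S5=17, H4=26 ⇒ V5
V5: V7=4, M1=9, S5=16, H4=22 ⇒ V7
V7: M1=5, S5=12, H4=18 ⇒ M1
M1: S5=7, H4=16 ⇒ S5
S5: H4=9 ⇒ H4
NN route 00 → V5 → V7 → M1 → S5 → H4 → 00 costs 57.
Optimal: 00 → M1 → S5 → H4 → V7 → V5 → 00 costs 54 (by enumerating all 60 distinct tours).
Excess = 57 − 54 = 3.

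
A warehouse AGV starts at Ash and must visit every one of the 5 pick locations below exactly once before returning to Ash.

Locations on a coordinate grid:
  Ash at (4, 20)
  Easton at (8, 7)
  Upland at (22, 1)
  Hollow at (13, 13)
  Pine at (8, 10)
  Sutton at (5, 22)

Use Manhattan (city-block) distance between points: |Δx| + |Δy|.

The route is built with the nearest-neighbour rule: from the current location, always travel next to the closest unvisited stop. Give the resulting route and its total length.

Total distance 90 via the nearest-neighbour route Ash → Sutton → Pine → Easton → Hollow → Upland → Ash.

At Ash the remaining stops are Sutton 3, Pine 14, Hollow 16, Easton 17, Upland 37; go to Sutton.
At Sutton the remaining stops are Pine 15, Hollow 17, Easton 18, Upland 38; go to Pine.
At Pine the remaining stops are Easton 3, Hollow 8, Upland 23; go to Easton.
At Easton the remaining stops are Hollow 11, Upland 20; go to Hollow.
At Hollow the remaining stops are Upland 21; go to Upland.
Return Upland→Ash: 37.
Total = 3 + 15 + 3 + 11 + 21 + 37 = 90.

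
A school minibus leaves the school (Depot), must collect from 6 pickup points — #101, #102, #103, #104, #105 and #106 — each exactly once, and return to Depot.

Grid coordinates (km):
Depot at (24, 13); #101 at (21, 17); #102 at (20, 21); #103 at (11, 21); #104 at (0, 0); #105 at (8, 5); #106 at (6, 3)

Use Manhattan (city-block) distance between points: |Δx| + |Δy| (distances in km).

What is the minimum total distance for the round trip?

There are 360 distinct closed tours to check (reversals are equivalent).
Depot-#101-#102-#103-#104-#105-#106-Depot: 7+5+9+32+13+4+28 = 98
Depot-#101-#102-#103-#104-#106-#105-Depot: 7+5+9+32+9+4+24 = 90
Depot-#101-#102-#103-#105-#104-#106-Depot: 7+5+9+19+13+9+28 = 90
Depot-#101-#102-#103-#105-#106-#104-Depot: 7+5+9+19+4+9+37 = 90
Depot-#101-#102-#103-#106-#104-#105-Depot: 7+5+9+23+9+13+24 = 90
Depot-#101-#102-#103-#106-#105-#104-Depot: 7+5+9+23+4+13+37 = 98
Depot-#101-#102-#104-#103-#105-#106-Depot: 7+5+41+32+19+4+28 = 136
Depot-#101-#102-#104-#103-#106-#105-Depot: 7+5+41+32+23+4+24 = 136
… (352 more)
The minimum is 90.
One optimal route: Depot → #101 → #102 → #103 → #104 → #106 → #105 → Depot (or its reverse).

Minimum total distance: 90 km.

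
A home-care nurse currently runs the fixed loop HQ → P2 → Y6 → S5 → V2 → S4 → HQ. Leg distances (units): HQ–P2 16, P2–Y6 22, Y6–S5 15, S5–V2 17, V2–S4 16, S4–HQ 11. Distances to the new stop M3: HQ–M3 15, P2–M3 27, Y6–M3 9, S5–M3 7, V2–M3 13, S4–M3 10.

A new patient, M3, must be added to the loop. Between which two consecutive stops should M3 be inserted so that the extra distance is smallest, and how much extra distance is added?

Insertion cost between consecutive stops i–j is d(i,M3) + d(M3,j) − d(i,j):
  between HQ and P2: 15 + 27 − 16 = 26
  between P2 and Y6: 27 + 9 − 22 = 14
  between Y6 and S5: 9 + 7 − 15 = 1
  between S5 and V2: 7 + 13 − 17 = 3
  between V2 and S4: 13 + 10 − 16 = 7
  between S4 and HQ: 10 + 15 − 11 = 14
Cheapest insertion is between Y6 and S5, adding 1.
New total = 97 + 1 = 98.

Adding 1 by placing M3 on the Y6–S5 leg.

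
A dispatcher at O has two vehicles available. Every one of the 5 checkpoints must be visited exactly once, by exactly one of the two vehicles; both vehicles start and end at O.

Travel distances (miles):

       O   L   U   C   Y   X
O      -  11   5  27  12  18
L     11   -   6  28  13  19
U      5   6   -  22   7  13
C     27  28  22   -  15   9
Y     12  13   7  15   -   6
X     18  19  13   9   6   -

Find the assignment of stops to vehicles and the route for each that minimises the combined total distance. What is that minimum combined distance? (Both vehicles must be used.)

Minimum combined distance: 76 miles.

Try each way of splitting the stops between the two vehicles (each non-empty) and, for each split, find the best tour for each vehicle:
  {L} + {U, C, Y, X}: 22 + 54 = 76
  {U} + {L, C, Y, X}: 10 + 66 = 76
  {L, U} + {C, Y, X}: 22 + 54 = 76
  {C} + {L, U, Y, X}: 54 + 48 = 102
  {L, C} + {U, Y, X}: 66 + 36 = 102
  {U, C} + {L, Y, X}: 54 + 48 = 102
  … (15 splits in total)
Best: vehicle 1 O → L → O = 22; vehicle 2 O → U → C → X → Y → O = 54; combined 76.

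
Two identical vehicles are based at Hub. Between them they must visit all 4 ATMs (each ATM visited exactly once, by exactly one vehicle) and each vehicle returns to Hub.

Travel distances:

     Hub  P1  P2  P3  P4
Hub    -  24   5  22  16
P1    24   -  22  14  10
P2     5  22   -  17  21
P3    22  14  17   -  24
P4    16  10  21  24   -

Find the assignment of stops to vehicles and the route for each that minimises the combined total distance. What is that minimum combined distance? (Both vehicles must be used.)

72 — the smallest possible combined total.

Try each way of splitting the stops between the two vehicles (each non-empty) and, for each split, find the best tour for each vehicle:
  {P1} + {P2, P3, P4}: 48 + 62 = 110
  {P2} + {P1, P3, P4}: 10 + 62 = 72
  {P1, P2} + {P3, P4}: 51 + 62 = 113
  {P3} + {P1, P2, P4}: 44 + 53 = 97
  {P1, P3} + {P2, P4}: 60 + 42 = 102
  {P2, P3} + {P1, P4}: 44 + 50 = 94
  … (7 splits in total)
Best: vehicle 1 Hub → P2 → Hub = 10; vehicle 2 Hub → P3 → P1 → P4 → Hub = 62; combined 72.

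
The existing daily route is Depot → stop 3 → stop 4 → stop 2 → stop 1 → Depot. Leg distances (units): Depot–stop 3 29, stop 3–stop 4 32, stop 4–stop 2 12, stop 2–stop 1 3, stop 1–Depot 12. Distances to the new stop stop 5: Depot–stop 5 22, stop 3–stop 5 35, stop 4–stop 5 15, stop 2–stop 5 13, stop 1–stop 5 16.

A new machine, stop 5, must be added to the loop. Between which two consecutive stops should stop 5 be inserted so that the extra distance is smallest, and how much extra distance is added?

Adding 16 by placing stop 5 on the stop 4–stop 2 leg.

Insertion cost between consecutive stops i–j is d(i,stop 5) + d(stop 5,j) − d(i,j):
  between Depot and stop 3: 22 + 35 − 29 = 28
  between stop 3 and stop 4: 35 + 15 − 32 = 18
  between stop 4 and stop 2: 15 + 13 − 12 = 16
  between stop 2 and stop 1: 13 + 16 − 3 = 26
  between stop 1 and Depot: 16 + 22 − 12 = 26
Cheapest insertion is between stop 4 and stop 2, adding 16.
New total = 88 + 16 = 104.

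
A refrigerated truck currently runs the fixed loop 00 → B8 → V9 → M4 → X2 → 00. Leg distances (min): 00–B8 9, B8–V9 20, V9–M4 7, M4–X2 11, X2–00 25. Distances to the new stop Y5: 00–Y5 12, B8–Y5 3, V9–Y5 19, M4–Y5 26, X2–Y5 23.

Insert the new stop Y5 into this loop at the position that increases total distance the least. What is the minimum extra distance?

Insertion cost between consecutive stops i–j is d(i,Y5) + d(Y5,j) − d(i,j):
  between 00 and B8: 12 + 3 − 9 = 6
  between B8 and V9: 3 + 19 − 20 = 2
  between V9 and M4: 19 + 26 − 7 = 38
  between M4 and X2: 26 + 23 − 11 = 38
  between X2 and 00: 23 + 12 − 25 = 10
Cheapest insertion is between B8 and V9, adding 2.
New total = 72 + 2 = 74.

Adding 2 min by placing Y5 on the B8–V9 leg.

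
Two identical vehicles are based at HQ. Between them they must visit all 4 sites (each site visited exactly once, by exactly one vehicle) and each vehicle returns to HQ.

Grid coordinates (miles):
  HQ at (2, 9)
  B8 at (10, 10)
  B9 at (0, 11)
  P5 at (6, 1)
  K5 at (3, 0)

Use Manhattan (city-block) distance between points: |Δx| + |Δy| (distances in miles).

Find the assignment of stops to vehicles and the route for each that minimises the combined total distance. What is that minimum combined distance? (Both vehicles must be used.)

44 miles — the smallest possible combined total.

Check every non-empty split of the stops between the two vehicles; for each half take its own optimal tour:
  {B8} + {B9, P5, K5}: 18 + 34 = 52
  {B9} + {B8, P5, K5}: 8 + 36 = 44
  {B8, B9} + {P5, K5}: 24 + 26 = 50
  {P5} + {B8, B9, K5}: 24 + 42 = 66
  {B8, P5} + {B9, K5}: 34 + 28 = 62
  {B9, P5} + {B8, K5}: 32 + 36 = 68
  … (7 splits in total)
Best: vehicle 1 HQ → B9 → HQ = 8; vehicle 2 HQ → B8 → P5 → K5 → HQ = 36; combined 44.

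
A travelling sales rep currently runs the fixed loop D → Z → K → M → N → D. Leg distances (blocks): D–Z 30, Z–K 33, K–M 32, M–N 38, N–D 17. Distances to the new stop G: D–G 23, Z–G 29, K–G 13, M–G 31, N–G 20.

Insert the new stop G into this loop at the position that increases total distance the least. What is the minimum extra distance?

Adding 9 blocks by placing G on the Z–K leg.

Insertion cost between consecutive stops i–j is d(i,G) + d(G,j) − d(i,j):
  between D and Z: 23 + 29 − 30 = 22
  between Z and K: 29 + 13 − 33 = 9
  between K and M: 13 + 31 − 32 = 12
  between M and N: 31 + 20 − 38 = 13
  between N and D: 20 + 23 − 17 = 26
Cheapest insertion is between Z and K, adding 9.
New total = 150 + 9 = 159.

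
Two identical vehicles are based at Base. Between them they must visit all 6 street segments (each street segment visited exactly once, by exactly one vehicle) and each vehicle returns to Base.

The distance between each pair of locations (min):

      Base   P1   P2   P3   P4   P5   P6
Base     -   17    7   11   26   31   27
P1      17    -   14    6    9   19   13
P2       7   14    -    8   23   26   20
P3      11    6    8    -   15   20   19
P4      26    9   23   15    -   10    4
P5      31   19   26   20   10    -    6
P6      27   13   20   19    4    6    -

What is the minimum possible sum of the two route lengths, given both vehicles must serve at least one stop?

81 min — the smallest possible combined total.

Check every non-empty split of the stops between the two vehicles; for each half take its own optimal tour:
  {P1} + {P2, P3, P4, P5, P6}: 34 + 69 = 103
  {P2} + {P1, P3, P4, P5, P6}: 14 + 67 = 81
  {P1, P2} + {P3, P4, P5, P6}: 38 + 67 = 105
  {P3} + {P1, P2, P4, P5, P6}: 22 + 69 = 91
  {P1, P3} + {P2, P4, P5, P6}: 34 + 69 = 103
  {P2, P3} + {P1, P4, P5, P6}: 26 + 67 = 93
  … (31 splits in total)
Best: vehicle 1 Base → P2 → Base = 14; vehicle 2 Base → P1 → P4 → P6 → P5 → P3 → Base = 67; combined 81.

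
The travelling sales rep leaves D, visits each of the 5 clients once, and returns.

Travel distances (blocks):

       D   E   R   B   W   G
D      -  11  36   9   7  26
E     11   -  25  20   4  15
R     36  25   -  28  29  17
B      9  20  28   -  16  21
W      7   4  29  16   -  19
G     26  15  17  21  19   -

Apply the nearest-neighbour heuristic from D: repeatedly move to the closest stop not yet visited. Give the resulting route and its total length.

From D: distances to unvisited — W=7, B=9, E=11, G=26, R=36. Nearest is W (7).
From W: distances to unvisited — E=4, B=16, G=19, R=29. Nearest is E (4).
From E: distances to unvisited — G=15, B=20, R=25. Nearest is G (15).
From G: distances to unvisited — R=17, B=21. Nearest is R (17).
From R: distances to unvisited — B=28. Nearest is B (28).
Return B→D: 9.
Total = 7 + 4 + 15 + 17 + 28 + 9 = 80.

Total distance 80 blocks via the nearest-neighbour route D → W → E → G → R → B → D.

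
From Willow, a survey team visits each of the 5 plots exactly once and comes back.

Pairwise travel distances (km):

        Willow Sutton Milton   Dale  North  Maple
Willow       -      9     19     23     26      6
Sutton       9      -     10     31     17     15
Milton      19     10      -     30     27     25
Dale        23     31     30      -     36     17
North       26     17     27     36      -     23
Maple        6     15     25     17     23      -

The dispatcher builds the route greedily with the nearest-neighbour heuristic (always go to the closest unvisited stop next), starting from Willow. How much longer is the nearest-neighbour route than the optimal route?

From Willow: Maple=6, Sutton=9, Milton=19, Dale=23, North=26 → choose Maple (6).
From Maple: Sutton=15, Dale=17, North=23, Milton=25 → choose Sutton (15).
From Sutton: Milton=10, North=17, Dale=31 → choose Milton (10).
From Milton: North=27, Dale=30 → choose North (27).
From North: Dale=36 → choose Dale (36).
NN route Willow → Maple → Sutton → Milton → North → Dale → Willow costs 117.
Optimal: Willow → Sutton → Milton → North → Dale → Maple → Willow costs 105 (by enumerating all 60 distinct tours).
Excess = 117 − 105 = 12.

12 km longer than the optimal tour.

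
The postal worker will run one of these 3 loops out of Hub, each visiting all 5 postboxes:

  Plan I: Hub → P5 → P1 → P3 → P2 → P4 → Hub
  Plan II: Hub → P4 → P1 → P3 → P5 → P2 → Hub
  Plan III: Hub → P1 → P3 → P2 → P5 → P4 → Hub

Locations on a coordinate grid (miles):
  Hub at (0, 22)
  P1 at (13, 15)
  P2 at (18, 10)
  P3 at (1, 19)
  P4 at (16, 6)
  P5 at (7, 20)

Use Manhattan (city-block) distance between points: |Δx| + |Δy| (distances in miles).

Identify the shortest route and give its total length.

Shortest is Plan I, total 100 miles.

Plan I: 9 + 11 + 16 + 26 + 6 + 32 = 100
Plan II: 32 + 12 + 16 + 7 + 21 + 30 = 118
Plan III: 20 + 16 + 26 + 21 + 23 + 32 = 138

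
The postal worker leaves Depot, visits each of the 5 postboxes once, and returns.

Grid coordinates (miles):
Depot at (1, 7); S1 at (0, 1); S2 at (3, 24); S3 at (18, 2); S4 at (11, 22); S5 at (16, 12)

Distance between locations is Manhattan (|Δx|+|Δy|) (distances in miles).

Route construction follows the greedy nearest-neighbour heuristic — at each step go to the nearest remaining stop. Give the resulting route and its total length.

Depot → [S1:7 / S2:19 / S5:20 / S3:22 / S4:25] → S1 (7)
S1 → [S3:19 / S2:26 / S5:27 / S4:32] → S3 (19)
S3 → [S5:12 / S4:27 / S2:37] → S5 (12)
S5 → [S4:15 / S2:25] → S4 (15)
S4 → [S2:10] → S2 (10)
Return S2→Depot: 19.
Total = 7 + 19 + 12 + 15 + 10 + 19 = 82.

Total distance 82 miles via the nearest-neighbour route Depot → S1 → S3 → S5 → S4 → S2 → Depot.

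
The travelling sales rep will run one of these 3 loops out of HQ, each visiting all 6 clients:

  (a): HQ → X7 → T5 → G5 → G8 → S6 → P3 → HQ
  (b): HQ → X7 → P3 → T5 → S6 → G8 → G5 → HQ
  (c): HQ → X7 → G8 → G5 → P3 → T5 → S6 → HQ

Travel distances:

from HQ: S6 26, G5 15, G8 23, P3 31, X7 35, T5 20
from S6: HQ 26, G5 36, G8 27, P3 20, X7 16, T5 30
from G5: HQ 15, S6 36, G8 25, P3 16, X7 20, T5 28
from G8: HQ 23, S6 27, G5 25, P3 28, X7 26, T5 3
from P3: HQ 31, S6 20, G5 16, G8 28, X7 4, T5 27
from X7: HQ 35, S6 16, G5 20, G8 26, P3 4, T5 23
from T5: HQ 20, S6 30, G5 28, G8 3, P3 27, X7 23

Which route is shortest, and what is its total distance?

163 — (b) is the shortest.

(a): 35 + 23 + 28 + 25 + 27 + 20 + 31 = 189
(b): 35 + 4 + 27 + 30 + 27 + 25 + 15 = 163
(c): 35 + 26 + 25 + 16 + 27 + 30 + 26 = 185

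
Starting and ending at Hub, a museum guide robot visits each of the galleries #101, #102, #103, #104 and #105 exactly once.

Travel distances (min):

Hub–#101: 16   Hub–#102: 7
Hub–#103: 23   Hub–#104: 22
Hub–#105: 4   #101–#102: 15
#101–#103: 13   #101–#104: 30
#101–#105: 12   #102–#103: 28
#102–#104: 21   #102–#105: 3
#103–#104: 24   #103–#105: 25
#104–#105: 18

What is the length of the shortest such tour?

Hub → #101 → #102 → #103 → #104 → #105 → Hub: 16+15+28+24+18+4 = 105
Hub → #101 → #102 → #103 → #105 → #104 → Hub: 16+15+28+25+18+22 = 124
Hub → #101 → #102 → #104 → #103 → #105 → Hub: 16+15+21+24+25+4 = 105
Hub → #101 → #102 → #104 → #105 → #103 → Hub: 16+15+21+18+25+23 = 118
Hub → #101 → #102 → #105 → #103 → #104 → Hub: 16+15+3+25+24+22 = 105
Hub → #101 → #102 → #105 → #104 → #103 → Hub: 16+15+3+18+24+23 = 99
Hub → #101 → #103 → #102 → #104 → #105 → Hub: 16+13+28+21+18+4 = 100
Hub → #101 → #103 → #102 → #105 → #104 → Hub: 16+13+28+3+18+22 = 100
Hub → #101 → #103 → #104 → #102 → #105 → Hub: 16+13+24+21+3+4 = 81
Hub → #101 → #103 → #104 → #105 → #102 → Hub: 16+13+24+18+3+7 = 81
Hub → #101 → #103 → #105 → #102 → #104 → Hub: 16+13+25+3+21+22 = 100
Hub → #101 → #103 → #105 → #104 → #102 → Hub: 16+13+25+18+21+7 = 100
Hub → #101 → #104 → #102 → #103 → #105 → Hub: 16+30+21+28+25+4 = 124
Hub → #101 → #104 → #102 → #105 → #103 → Hub: 16+30+21+3+25+23 = 118
… (46 more)
The minimum is 81.
One optimal route: Hub → #101 → #103 → #104 → #102 → #105 → Hub (or its reverse).

81 min — the shortest possible round trip.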